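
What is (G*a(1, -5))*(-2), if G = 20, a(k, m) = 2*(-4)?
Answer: 320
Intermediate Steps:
a(k, m) = -8
(G*a(1, -5))*(-2) = (20*(-8))*(-2) = -160*(-2) = 320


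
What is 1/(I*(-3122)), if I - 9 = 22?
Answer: -1/96782 ≈ -1.0333e-5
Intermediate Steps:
I = 31 (I = 9 + 22 = 31)
1/(I*(-3122)) = 1/(31*(-3122)) = 1/(-96782) = -1/96782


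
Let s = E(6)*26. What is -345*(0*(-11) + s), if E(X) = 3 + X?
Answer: -80730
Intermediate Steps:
s = 234 (s = (3 + 6)*26 = 9*26 = 234)
-345*(0*(-11) + s) = -345*(0*(-11) + 234) = -345*(0 + 234) = -345*234 = -80730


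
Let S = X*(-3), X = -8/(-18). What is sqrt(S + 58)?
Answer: sqrt(510)/3 ≈ 7.5277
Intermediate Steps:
X = 4/9 (X = -8*(-1/18) = 4/9 ≈ 0.44444)
S = -4/3 (S = (4/9)*(-3) = -4/3 ≈ -1.3333)
sqrt(S + 58) = sqrt(-4/3 + 58) = sqrt(170/3) = sqrt(510)/3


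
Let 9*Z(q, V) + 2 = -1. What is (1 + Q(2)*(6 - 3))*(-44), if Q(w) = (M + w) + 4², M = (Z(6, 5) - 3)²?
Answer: -11660/3 ≈ -3886.7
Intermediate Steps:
Z(q, V) = -⅓ (Z(q, V) = -2/9 + (⅑)*(-1) = -2/9 - ⅑ = -⅓)
M = 100/9 (M = (-⅓ - 3)² = (-10/3)² = 100/9 ≈ 11.111)
Q(w) = 244/9 + w (Q(w) = (100/9 + w) + 4² = (100/9 + w) + 16 = 244/9 + w)
(1 + Q(2)*(6 - 3))*(-44) = (1 + (244/9 + 2)*(6 - 3))*(-44) = (1 + (262/9)*3)*(-44) = (1 + 262/3)*(-44) = (265/3)*(-44) = -11660/3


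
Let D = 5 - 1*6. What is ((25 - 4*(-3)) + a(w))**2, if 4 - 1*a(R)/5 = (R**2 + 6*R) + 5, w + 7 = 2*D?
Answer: 10609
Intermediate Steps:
D = -1 (D = 5 - 6 = -1)
w = -9 (w = -7 + 2*(-1) = -7 - 2 = -9)
a(R) = -5 - 30*R - 5*R**2 (a(R) = 20 - 5*((R**2 + 6*R) + 5) = 20 - 5*(5 + R**2 + 6*R) = 20 + (-25 - 30*R - 5*R**2) = -5 - 30*R - 5*R**2)
((25 - 4*(-3)) + a(w))**2 = ((25 - 4*(-3)) + (-5 - 30*(-9) - 5*(-9)**2))**2 = ((25 + 12) + (-5 + 270 - 5*81))**2 = (37 + (-5 + 270 - 405))**2 = (37 - 140)**2 = (-103)**2 = 10609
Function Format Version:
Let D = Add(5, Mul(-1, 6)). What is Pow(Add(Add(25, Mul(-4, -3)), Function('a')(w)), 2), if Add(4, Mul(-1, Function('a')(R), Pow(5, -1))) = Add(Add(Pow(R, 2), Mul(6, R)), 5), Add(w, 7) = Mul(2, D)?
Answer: 10609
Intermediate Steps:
D = -1 (D = Add(5, -6) = -1)
w = -9 (w = Add(-7, Mul(2, -1)) = Add(-7, -2) = -9)
Function('a')(R) = Add(-5, Mul(-30, R), Mul(-5, Pow(R, 2))) (Function('a')(R) = Add(20, Mul(-5, Add(Add(Pow(R, 2), Mul(6, R)), 5))) = Add(20, Mul(-5, Add(5, Pow(R, 2), Mul(6, R)))) = Add(20, Add(-25, Mul(-30, R), Mul(-5, Pow(R, 2)))) = Add(-5, Mul(-30, R), Mul(-5, Pow(R, 2))))
Pow(Add(Add(25, Mul(-4, -3)), Function('a')(w)), 2) = Pow(Add(Add(25, Mul(-4, -3)), Add(-5, Mul(-30, -9), Mul(-5, Pow(-9, 2)))), 2) = Pow(Add(Add(25, 12), Add(-5, 270, Mul(-5, 81))), 2) = Pow(Add(37, Add(-5, 270, -405)), 2) = Pow(Add(37, -140), 2) = Pow(-103, 2) = 10609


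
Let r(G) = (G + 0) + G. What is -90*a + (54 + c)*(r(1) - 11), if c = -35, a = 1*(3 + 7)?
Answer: -1071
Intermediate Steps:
a = 10 (a = 1*10 = 10)
r(G) = 2*G (r(G) = G + G = 2*G)
-90*a + (54 + c)*(r(1) - 11) = -90*10 + (54 - 35)*(2*1 - 11) = -900 + 19*(2 - 11) = -900 + 19*(-9) = -900 - 171 = -1071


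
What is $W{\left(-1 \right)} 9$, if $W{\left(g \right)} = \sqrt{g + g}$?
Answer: $9 i \sqrt{2} \approx 12.728 i$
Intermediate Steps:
$W{\left(g \right)} = \sqrt{2} \sqrt{g}$ ($W{\left(g \right)} = \sqrt{2 g} = \sqrt{2} \sqrt{g}$)
$W{\left(-1 \right)} 9 = \sqrt{2} \sqrt{-1} \cdot 9 = \sqrt{2} i 9 = i \sqrt{2} \cdot 9 = 9 i \sqrt{2}$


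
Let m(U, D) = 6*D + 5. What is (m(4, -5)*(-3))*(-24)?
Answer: -1800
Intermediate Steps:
m(U, D) = 5 + 6*D
(m(4, -5)*(-3))*(-24) = ((5 + 6*(-5))*(-3))*(-24) = ((5 - 30)*(-3))*(-24) = -25*(-3)*(-24) = 75*(-24) = -1800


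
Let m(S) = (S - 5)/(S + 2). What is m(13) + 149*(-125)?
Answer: -279367/15 ≈ -18624.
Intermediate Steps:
m(S) = (-5 + S)/(2 + S)
m(13) + 149*(-125) = (-5 + 13)/(2 + 13) + 149*(-125) = 8/15 - 18625 = -279367/15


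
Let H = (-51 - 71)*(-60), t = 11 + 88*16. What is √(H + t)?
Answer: 3*√971 ≈ 93.483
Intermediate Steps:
t = 1419 (t = 11 + 1408 = 1419)
H = 7320 (H = -122*(-60) = 7320)
√(H + t) = √(7320 + 1419) = √8739 = 3*√971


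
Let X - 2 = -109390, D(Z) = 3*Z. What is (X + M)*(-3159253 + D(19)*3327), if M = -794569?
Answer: 2684403362598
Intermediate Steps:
X = -109388 (X = 2 - 109390 = -109388)
(X + M)*(-3159253 + D(19)*3327) = (-109388 - 794569)*(-3159253 + (3*19)*3327) = -903957*(-3159253 + 57*3327) = -903957*(-3159253 + 189639) = -903957*(-2969614) = 2684403362598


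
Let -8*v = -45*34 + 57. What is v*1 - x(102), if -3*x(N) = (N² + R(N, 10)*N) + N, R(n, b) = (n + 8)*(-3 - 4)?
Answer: -179951/8 ≈ -22494.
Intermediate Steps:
R(n, b) = -56 - 7*n (R(n, b) = (8 + n)*(-7) = -56 - 7*n)
v = 1473/8 (v = -(-45*34 + 57)/8 = -(-1530 + 57)/8 = -⅛*(-1473) = 1473/8 ≈ 184.13)
x(N) = -N/3 - N²/3 - N*(-56 - 7*N)/3 (x(N) = -((N² + (-56 - 7*N)*N) + N)/3 = -((N² + N*(-56 - 7*N)) + N)/3 = -(N + N² + N*(-56 - 7*N))/3 = -N/3 - N²/3 - N*(-56 - 7*N)/3)
v*1 - x(102) = (1473/8)*1 - 102*(55 + 6*102)/3 = 1473/8 - 102*(55 + 612)/3 = 1473/8 - 102*667/3 = 1473/8 - 1*22678 = 1473/8 - 22678 = -179951/8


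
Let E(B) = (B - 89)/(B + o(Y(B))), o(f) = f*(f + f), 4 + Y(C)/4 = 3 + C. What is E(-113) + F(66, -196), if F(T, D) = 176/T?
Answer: 3325466/1247277 ≈ 2.6662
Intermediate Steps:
Y(C) = -4 + 4*C (Y(C) = -16 + 4*(3 + C) = -16 + (12 + 4*C) = -4 + 4*C)
o(f) = 2*f² (o(f) = f*(2*f) = 2*f²)
E(B) = (-89 + B)/(B + 2*(-4 + 4*B)²) (E(B) = (B - 89)/(B + 2*(-4 + 4*B)²) = (-89 + B)/(B + 2*(-4 + 4*B)²))
E(-113) + F(66, -196) = (-89 - 113)/(-113 + 32*(-1 - 113)²) + 176/66 = -202/(-113 + 32*(-114)²) + 176*(1/66) = -202/(-113 + 32*12996) + 8/3 = -202/(-113 + 415872) + 8/3 = -202/415759 + 8/3 = 3325466/1247277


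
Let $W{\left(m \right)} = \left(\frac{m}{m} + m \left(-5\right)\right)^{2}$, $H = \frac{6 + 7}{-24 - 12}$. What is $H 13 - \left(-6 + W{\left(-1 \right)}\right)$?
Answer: $- \frac{1249}{36} \approx -34.694$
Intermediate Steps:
$H = - \frac{13}{36}$ ($H = \frac{13}{-36} = 13 \left(- \frac{1}{36}\right) = - \frac{13}{36} \approx -0.36111$)
$W{\left(m \right)} = \left(1 - 5 m\right)^{2}$
$H 13 - \left(-6 + W{\left(-1 \right)}\right) = \left(- \frac{13}{36}\right) 13 + \left(6 - \left(-1 + 5 \left(-1\right)\right)^{2}\right) = - \frac{169}{36} + \left(6 - \left(-1 - 5\right)^{2}\right) = - \frac{169}{36} + \left(6 - \left(-6\right)^{2}\right) = - \frac{169}{36} + \left(6 - 36\right) = - \frac{169}{36} - 30 = - \frac{1249}{36}$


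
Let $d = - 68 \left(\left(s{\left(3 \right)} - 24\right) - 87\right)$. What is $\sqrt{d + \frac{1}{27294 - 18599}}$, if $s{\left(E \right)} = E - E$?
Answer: $\frac{\sqrt{570651641395}}{8695} \approx 86.879$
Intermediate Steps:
$s{\left(E \right)} = 0$
$d = 7548$ ($d = - 68 \left(\left(0 - 24\right) - 87\right) = - 68 \left(-24 - 87\right) = \left(-68\right) \left(-111\right) = 7548$)
$\sqrt{d + \frac{1}{27294 - 18599}} = \sqrt{7548 + \frac{1}{27294 - 18599}} = \sqrt{7548 + \frac{1}{8695}} = \sqrt{\frac{65629861}{8695}} = \frac{\sqrt{570651641395}}{8695}$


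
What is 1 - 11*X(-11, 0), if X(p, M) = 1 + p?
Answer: 111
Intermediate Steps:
1 - 11*X(-11, 0) = 1 - 11*(1 - 11) = 1 - 11*(-10) = 1 + 110 = 111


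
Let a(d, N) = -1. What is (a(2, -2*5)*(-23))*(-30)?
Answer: -690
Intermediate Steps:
(a(2, -2*5)*(-23))*(-30) = -1*(-23)*(-30) = 23*(-30) = -690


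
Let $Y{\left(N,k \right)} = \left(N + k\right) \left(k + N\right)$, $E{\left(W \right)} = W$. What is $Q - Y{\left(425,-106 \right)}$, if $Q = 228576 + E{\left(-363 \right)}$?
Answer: $126452$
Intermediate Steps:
$Y{\left(N,k \right)} = \left(N + k\right)^{2}$ ($Y{\left(N,k \right)} = \left(N + k\right) \left(N + k\right) = \left(N + k\right)^{2}$)
$Q = 228213$ ($Q = 228576 - 363 = 228213$)
$Q - Y{\left(425,-106 \right)} = 228213 - \left(425 - 106\right)^{2} = 228213 - 319^{2} = 228213 - 101761 = 126452$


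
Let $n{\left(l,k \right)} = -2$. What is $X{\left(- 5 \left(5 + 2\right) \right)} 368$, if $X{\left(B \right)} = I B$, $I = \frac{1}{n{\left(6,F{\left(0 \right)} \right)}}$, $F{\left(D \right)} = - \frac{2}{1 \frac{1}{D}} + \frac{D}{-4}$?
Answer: $6440$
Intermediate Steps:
$F{\left(D \right)} = - \frac{9 D}{4}$ ($F{\left(D \right)} = - \frac{2}{\frac{1}{D}} + D \left(- \frac{1}{4}\right) = - 2 D - \frac{D}{4} = - \frac{9 D}{4}$)
$I = - \frac{1}{2}$ ($I = \frac{1}{-2} = - \frac{1}{2} \approx -0.5$)
$X{\left(B \right)} = - \frac{B}{2}$
$X{\left(- 5 \left(5 + 2\right) \right)} 368 = - \frac{\left(-5\right) \left(5 + 2\right)}{2} \cdot 368 = - \frac{\left(-5\right) 7}{2} \cdot 368 = \left(- \frac{1}{2}\right) \left(-35\right) 368 = \frac{35}{2} \cdot 368 = 6440$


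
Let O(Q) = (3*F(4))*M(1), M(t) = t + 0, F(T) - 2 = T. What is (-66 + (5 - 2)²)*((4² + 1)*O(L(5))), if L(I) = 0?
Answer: -17442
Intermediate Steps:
F(T) = 2 + T
M(t) = t
O(Q) = 18 (O(Q) = (3*(2 + 4))*1 = (3*6)*1 = 18*1 = 18)
(-66 + (5 - 2)²)*((4² + 1)*O(L(5))) = (-66 + (5 - 2)²)*((4² + 1)*18) = (-66 + 3²)*((16 + 1)*18) = (-66 + 9)*(17*18) = -57*306 = -17442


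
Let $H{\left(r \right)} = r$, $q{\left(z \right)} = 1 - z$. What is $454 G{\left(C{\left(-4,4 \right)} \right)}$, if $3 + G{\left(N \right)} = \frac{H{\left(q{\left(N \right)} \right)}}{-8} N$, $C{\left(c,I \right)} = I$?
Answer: $-681$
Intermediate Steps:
$G{\left(N \right)} = -3 + N \left(- \frac{1}{8} + \frac{N}{8}\right)$ ($G{\left(N \right)} = -3 + \frac{1 - N}{-8} N = -3 + \left(1 - N\right) \left(- \frac{1}{8}\right) N = -3 + \left(- \frac{1}{8} + \frac{N}{8}\right) N = -3 + N \left(- \frac{1}{8} + \frac{N}{8}\right)$)
$454 G{\left(C{\left(-4,4 \right)} \right)} = 454 \left(-3 + \frac{1}{8} \cdot 4 \left(-1 + 4\right)\right) = 454 \left(-3 + \frac{1}{8} \cdot 4 \cdot 3\right) = 454 \left(-3 + \frac{3}{2}\right) = 454 \left(- \frac{3}{2}\right) = -681$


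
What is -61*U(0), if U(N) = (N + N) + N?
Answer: 0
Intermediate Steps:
U(N) = 3*N (U(N) = 2*N + N = 3*N)
-61*U(0) = -183*0 = -61*0 = 0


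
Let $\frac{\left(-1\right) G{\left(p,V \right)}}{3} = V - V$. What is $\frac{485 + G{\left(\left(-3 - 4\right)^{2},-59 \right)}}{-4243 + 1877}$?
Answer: $- \frac{485}{2366} \approx -0.20499$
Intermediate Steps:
$G{\left(p,V \right)} = 0$ ($G{\left(p,V \right)} = - 3 \left(V - V\right) = \left(-3\right) 0 = 0$)
$\frac{485 + G{\left(\left(-3 - 4\right)^{2},-59 \right)}}{-4243 + 1877} = \frac{485 + 0}{-4243 + 1877} = \frac{485}{-2366} = 485 \left(- \frac{1}{2366}\right) = - \frac{485}{2366}$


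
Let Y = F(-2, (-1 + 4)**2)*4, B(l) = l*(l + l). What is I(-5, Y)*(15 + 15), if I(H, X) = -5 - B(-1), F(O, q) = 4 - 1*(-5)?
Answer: -210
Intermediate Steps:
B(l) = 2*l**2 (B(l) = l*(2*l) = 2*l**2)
F(O, q) = 9 (F(O, q) = 4 + 5 = 9)
Y = 36 (Y = 9*4 = 36)
I(H, X) = -7 (I(H, X) = -5 - 2*(-1)**2 = -5 - 2 = -7)
I(-5, Y)*(15 + 15) = -7*(15 + 15) = -7*30 = -210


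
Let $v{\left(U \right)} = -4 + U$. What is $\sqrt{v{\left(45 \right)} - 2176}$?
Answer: $i \sqrt{2135} \approx 46.206 i$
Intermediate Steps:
$\sqrt{v{\left(45 \right)} - 2176} = \sqrt{\left(-4 + 45\right) - 2176} = \sqrt{41 - 2176} = \sqrt{-2135} = i \sqrt{2135}$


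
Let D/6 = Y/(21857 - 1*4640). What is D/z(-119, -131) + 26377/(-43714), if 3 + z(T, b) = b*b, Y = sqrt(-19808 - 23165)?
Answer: -26377/43714 + 7*I*sqrt(877)/49234881 ≈ -0.6034 + 4.2104e-6*I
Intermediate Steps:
Y = 7*I*sqrt(877) (Y = sqrt(-42973) = 7*I*sqrt(877) ≈ 207.3*I)
z(T, b) = -3 + b**2 (z(T, b) = -3 + b*b = -3 + b**2)
D = 14*I*sqrt(877)/5739 (D = 6*((7*I*sqrt(877))/(21857 - 1*4640)) = 6*((7*I*sqrt(877))/(21857 - 4640)) = 6*((7*I*sqrt(877))/17217) = 6*((7*I*sqrt(877))*(1/17217)) = 6*(7*I*sqrt(877)/17217) = 14*I*sqrt(877)/5739 ≈ 0.072242*I)
D/z(-119, -131) + 26377/(-43714) = (14*I*sqrt(877)/5739)/(-3 + (-131)**2) + 26377/(-43714) = (14*I*sqrt(877)/5739)/(-3 + 17161) + 26377*(-1/43714) = (14*I*sqrt(877)/5739)/17158 - 26377/43714 = (14*I*sqrt(877)/5739)*(1/17158) - 26377/43714 = 7*I*sqrt(877)/49234881 - 26377/43714 = -26377/43714 + 7*I*sqrt(877)/49234881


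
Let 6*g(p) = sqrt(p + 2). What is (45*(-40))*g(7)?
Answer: -900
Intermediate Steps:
g(p) = sqrt(2 + p)/6 (g(p) = sqrt(p + 2)/6 = sqrt(2 + p)/6)
(45*(-40))*g(7) = (45*(-40))*(sqrt(2 + 7)/6) = -300*sqrt(9) = -300*3 = -1800*1/2 = -900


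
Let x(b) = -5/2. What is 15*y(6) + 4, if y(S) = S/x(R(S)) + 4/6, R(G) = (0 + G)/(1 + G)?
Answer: -22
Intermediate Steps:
R(G) = G/(1 + G)
x(b) = -5/2 (x(b) = -5*½ = -5/2)
y(S) = ⅔ - 2*S/5 (y(S) = S/(-5/2) + 4/6 = S*(-⅖) + 4*(⅙) = -2*S/5 + ⅔ = ⅔ - 2*S/5)
15*y(6) + 4 = 15*(⅔ - ⅖*6) + 4 = 15*(⅔ - 12/5) + 4 = 15*(-26/15) + 4 = -26 + 4 = -22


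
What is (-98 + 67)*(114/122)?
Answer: -1767/61 ≈ -28.967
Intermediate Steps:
(-98 + 67)*(114/122) = -3534/122 = -31*57/61 = -1767/61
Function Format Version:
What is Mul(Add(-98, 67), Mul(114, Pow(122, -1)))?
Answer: Rational(-1767, 61) ≈ -28.967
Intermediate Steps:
Mul(Add(-98, 67), Mul(114, Pow(122, -1))) = Mul(-31, Mul(114, Rational(1, 122))) = Mul(-31, Rational(57, 61)) = Rational(-1767, 61)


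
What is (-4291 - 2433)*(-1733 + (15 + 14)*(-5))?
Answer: 12627672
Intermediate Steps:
(-4291 - 2433)*(-1733 + (15 + 14)*(-5)) = -6724*(-1733 + 29*(-5)) = -6724*(-1733 - 145) = -6724*(-1878) = 12627672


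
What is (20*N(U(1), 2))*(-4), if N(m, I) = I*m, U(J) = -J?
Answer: 160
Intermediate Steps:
(20*N(U(1), 2))*(-4) = (20*(2*(-1*1)))*(-4) = (20*(2*(-1)))*(-4) = (20*(-2))*(-4) = -40*(-4) = 160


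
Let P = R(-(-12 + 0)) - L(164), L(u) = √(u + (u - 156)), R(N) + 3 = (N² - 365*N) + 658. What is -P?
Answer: 3581 + 2*√43 ≈ 3594.1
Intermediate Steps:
R(N) = 655 + N² - 365*N (R(N) = -3 + ((N² - 365*N) + 658) = -3 + (658 + N² - 365*N) = 655 + N² - 365*N)
L(u) = √(-156 + 2*u) (L(u) = √(u + (-156 + u)) = √(-156 + 2*u))
P = -3581 - 2*√43 (P = (655 + (-(-12 + 0))² - (-365)*(-12 + 0)) - √(-156 + 2*164) = (655 + (-1*(-12))² - (-365)*(-12)) - √(-156 + 328) = (655 + 12² - 365*12) - √172 = (655 + 144 - 4380) - 2*√43 = -3581 - 2*√43 ≈ -3594.1)
-P = -(-3581 - 2*√43) = 3581 + 2*√43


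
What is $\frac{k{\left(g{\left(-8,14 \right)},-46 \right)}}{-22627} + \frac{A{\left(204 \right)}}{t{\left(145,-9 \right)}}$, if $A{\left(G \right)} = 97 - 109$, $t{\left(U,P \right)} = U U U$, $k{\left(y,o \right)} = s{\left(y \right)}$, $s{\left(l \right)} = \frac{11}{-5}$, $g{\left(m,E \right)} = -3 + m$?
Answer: $\frac{585041}{6271021625} \approx 9.3293 \cdot 10^{-5}$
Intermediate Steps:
$s{\left(l \right)} = - \frac{11}{5}$ ($s{\left(l \right)} = 11 \left(- \frac{1}{5}\right) = - \frac{11}{5}$)
$k{\left(y,o \right)} = - \frac{11}{5}$
$t{\left(U,P \right)} = U^{3}$ ($t{\left(U,P \right)} = U^{2} U = U^{3}$)
$A{\left(G \right)} = -12$ ($A{\left(G \right)} = 97 - 109 = -12$)
$\frac{k{\left(g{\left(-8,14 \right)},-46 \right)}}{-22627} + \frac{A{\left(204 \right)}}{t{\left(145,-9 \right)}} = - \frac{11}{5 \left(-22627\right)} - \frac{12}{145^{3}} = \left(- \frac{11}{5}\right) \left(- \frac{1}{22627}\right) - \frac{12}{3048625} = \frac{1}{10285} - \frac{12}{3048625} = \frac{585041}{6271021625}$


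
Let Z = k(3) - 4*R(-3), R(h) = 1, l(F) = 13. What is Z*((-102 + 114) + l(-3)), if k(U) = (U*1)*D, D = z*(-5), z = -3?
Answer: 1025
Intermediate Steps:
D = 15 (D = -3*(-5) = 15)
k(U) = 15*U (k(U) = (U*1)*15 = U*15 = 15*U)
Z = 41 (Z = 15*3 - 4*1 = 45 - 4 = 41)
Z*((-102 + 114) + l(-3)) = 41*((-102 + 114) + 13) = 41*(12 + 13) = 41*25 = 1025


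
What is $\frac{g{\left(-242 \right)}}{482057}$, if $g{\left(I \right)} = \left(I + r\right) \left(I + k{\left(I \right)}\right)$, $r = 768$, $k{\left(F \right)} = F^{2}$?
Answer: $\frac{30677372}{482057} \approx 63.638$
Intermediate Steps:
$g{\left(I \right)} = \left(768 + I\right) \left(I + I^{2}\right)$ ($g{\left(I \right)} = \left(I + 768\right) \left(I + I^{2}\right) = \left(768 + I\right) \left(I + I^{2}\right)$)
$\frac{g{\left(-242 \right)}}{482057} = \frac{\left(-242\right) \left(768 + \left(-242\right)^{2} + 769 \left(-242\right)\right)}{482057} = - 242 \left(768 + 58564 - 186098\right) \frac{1}{482057} = \left(-242\right) \left(-126766\right) \frac{1}{482057} = 30677372 \cdot \frac{1}{482057} = \frac{30677372}{482057}$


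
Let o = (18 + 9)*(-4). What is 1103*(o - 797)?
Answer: -998215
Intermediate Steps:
o = -108 (o = 27*(-4) = -108)
1103*(o - 797) = 1103*(-108 - 797) = 1103*(-905) = -998215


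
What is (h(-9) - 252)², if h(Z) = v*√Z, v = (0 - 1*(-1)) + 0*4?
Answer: 63495 - 1512*I ≈ 63495.0 - 1512.0*I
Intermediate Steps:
v = 1 (v = (0 + 1) + 0 = 1 + 0 = 1)
h(Z) = √Z (h(Z) = 1*√Z = √Z)
(h(-9) - 252)² = (√(-9) - 252)² = (3*I - 252)² = (-252 + 3*I)²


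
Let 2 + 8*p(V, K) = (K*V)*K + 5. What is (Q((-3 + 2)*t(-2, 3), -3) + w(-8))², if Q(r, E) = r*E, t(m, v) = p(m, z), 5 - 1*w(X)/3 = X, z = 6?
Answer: 11025/64 ≈ 172.27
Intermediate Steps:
w(X) = 15 - 3*X
p(V, K) = 3/8 + V*K²/8 (p(V, K) = -¼ + ((K*V)*K + 5)/8 = -¼ + (V*K² + 5)/8 = -¼ + (5 + V*K²)/8 = -¼ + (5/8 + V*K²/8) = 3/8 + V*K²/8)
t(m, v) = 3/8 + 9*m/2 (t(m, v) = 3/8 + (⅛)*m*6² = 3/8 + (⅛)*m*36 = 3/8 + 9*m/2)
Q(r, E) = E*r
(Q((-3 + 2)*t(-2, 3), -3) + w(-8))² = (-3*(-3 + 2)*(3/8 + (9/2)*(-2)) + (15 - 3*(-8)))² = (-(-3)*(3/8 - 9) + (15 + 24))² = (-(-3)*(-69)/8 + 39)² = (-3*69/8 + 39)² = (-207/8 + 39)² = (105/8)² = 11025/64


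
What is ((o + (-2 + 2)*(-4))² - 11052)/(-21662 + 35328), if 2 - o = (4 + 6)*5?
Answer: -4374/6833 ≈ -0.64013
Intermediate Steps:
o = -48 (o = 2 - (4 + 6)*5 = 2 - 10*5 = 2 - 1*50 = 2 - 50 = -48)
((o + (-2 + 2)*(-4))² - 11052)/(-21662 + 35328) = ((-48 + (-2 + 2)*(-4))² - 11052)/(-21662 + 35328) = ((-48 + 0*(-4))² - 11052)/13666 = ((-48 + 0)² - 11052)*(1/13666) = ((-48)² - 11052)*(1/13666) = (2304 - 11052)*(1/13666) = -8748*1/13666 = -4374/6833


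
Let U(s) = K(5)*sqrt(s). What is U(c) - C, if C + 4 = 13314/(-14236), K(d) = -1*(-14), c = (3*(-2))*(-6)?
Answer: 633041/7118 ≈ 88.935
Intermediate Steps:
c = 36 (c = -6*(-6) = 36)
K(d) = 14
U(s) = 14*sqrt(s)
C = -35129/7118 (C = -4 + 13314/(-14236) = -4 + 13314*(-1/14236) = -4 - 6657/7118 = -35129/7118 ≈ -4.9352)
U(c) - C = 14*sqrt(36) - 1*(-35129/7118) = 14*6 + 35129/7118 = 84 + 35129/7118 = 633041/7118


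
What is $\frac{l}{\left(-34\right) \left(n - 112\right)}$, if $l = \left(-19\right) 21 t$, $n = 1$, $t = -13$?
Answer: $\frac{1729}{1258} \approx 1.3744$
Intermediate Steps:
$l = 5187$ ($l = \left(-19\right) 21 \left(-13\right) = \left(-399\right) \left(-13\right) = 5187$)
$\frac{l}{\left(-34\right) \left(n - 112\right)} = \frac{5187}{\left(-34\right) \left(1 - 112\right)} = \frac{5187}{\left(-34\right) \left(-111\right)} = \frac{5187}{3774} = 5187 \cdot \frac{1}{3774} = \frac{1729}{1258}$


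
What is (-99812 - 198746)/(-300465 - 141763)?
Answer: 149279/221114 ≈ 0.67512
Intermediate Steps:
(-99812 - 198746)/(-300465 - 141763) = -298558/(-442228) = -298558*(-1/442228) = 149279/221114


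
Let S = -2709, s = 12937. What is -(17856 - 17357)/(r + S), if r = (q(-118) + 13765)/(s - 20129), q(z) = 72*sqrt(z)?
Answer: 69970605573544/380128837265161 - 258394176*I*sqrt(118)/380128837265161 ≈ 0.18407 - 7.384e-6*I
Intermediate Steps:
r = -13765/7192 - 9*I*sqrt(118)/899 (r = (72*sqrt(-118) + 13765)/(12937 - 20129) = (72*(I*sqrt(118)) + 13765)/(-7192) = (72*I*sqrt(118) + 13765)*(-1/7192) = (13765 + 72*I*sqrt(118))*(-1/7192) = -13765/7192 - 9*I*sqrt(118)/899 ≈ -1.9139 - 0.10875*I)
-(17856 - 17357)/(r + S) = -(17856 - 17357)/((-13765/7192 - 9*I*sqrt(118)/899) - 2709) = -499/(-19496893/7192 - 9*I*sqrt(118)/899)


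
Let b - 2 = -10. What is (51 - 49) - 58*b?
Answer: 466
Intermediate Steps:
b = -8 (b = 2 - 10 = -8)
(51 - 49) - 58*b = (51 - 49) - 58*(-8) = 2 + 464 = 466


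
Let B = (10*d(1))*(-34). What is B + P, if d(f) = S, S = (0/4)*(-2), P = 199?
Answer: 199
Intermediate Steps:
S = 0 (S = (0*(¼))*(-2) = 0*(-2) = 0)
d(f) = 0
B = 0 (B = (10*0)*(-34) = 0*(-34) = 0)
B + P = 0 + 199 = 199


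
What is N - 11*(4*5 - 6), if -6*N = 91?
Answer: -1015/6 ≈ -169.17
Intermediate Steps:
N = -91/6 (N = -⅙*91 = -91/6 ≈ -15.167)
N - 11*(4*5 - 6) = -91/6 - 11*(4*5 - 6) = -91/6 - 11*(20 - 6) = -91/6 - 11*14 = -91/6 - 154 = -1015/6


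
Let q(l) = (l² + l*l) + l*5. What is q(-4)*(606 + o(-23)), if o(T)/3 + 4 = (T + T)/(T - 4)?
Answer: 21568/3 ≈ 7189.3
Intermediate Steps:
o(T) = -12 + 6*T/(-4 + T) (o(T) = -12 + 3*((T + T)/(T - 4)) = -12 + 3*((2*T)/(-4 + T)) = -12 + 3*(2*T/(-4 + T)) = -12 + 6*T/(-4 + T))
q(l) = 2*l² + 5*l (q(l) = (l² + l²) + 5*l = 2*l² + 5*l)
q(-4)*(606 + o(-23)) = (-4*(5 + 2*(-4)))*(606 + 6*(8 - 1*(-23))/(-4 - 23)) = (-4*(5 - 8))*(606 + 6*(8 + 23)/(-27)) = (-4*(-3))*(606 + 6*(-1/27)*31) = 12*(606 - 62/9) = 12*(5392/9) = 21568/3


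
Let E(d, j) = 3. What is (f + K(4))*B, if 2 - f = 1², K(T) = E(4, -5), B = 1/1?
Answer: 4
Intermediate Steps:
B = 1
K(T) = 3
f = 1 (f = 2 - 1*1² = 2 - 1*1 = 2 - 1 = 1)
(f + K(4))*B = (1 + 3)*1 = 4*1 = 4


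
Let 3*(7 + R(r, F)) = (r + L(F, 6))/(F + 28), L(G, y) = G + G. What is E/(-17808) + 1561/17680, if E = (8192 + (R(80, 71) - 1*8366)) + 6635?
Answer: -534115193/1948106160 ≈ -0.27417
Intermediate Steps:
L(G, y) = 2*G
R(r, F) = -7 + (r + 2*F)/(3*(28 + F)) (R(r, F) = -7 + ((r + 2*F)/(F + 28))/3 = -7 + ((r + 2*F)/(28 + F))/3 = -7 + (r + 2*F)/(3*(28 + F)))
E = 639020/99 (E = (8192 + ((-588 + 80 - 19*71)/(3*(28 + 71)) - 1*8366)) + 6635 = (8192 + ((⅓)*(-588 + 80 - 1349)/99 - 8366)) + 6635 = (8192 + ((⅓)*(1/99)*(-1857) - 8366)) + 6635 = (8192 + (-619/99 - 8366)) + 6635 = (8192 - 828853/99) + 6635 = -17845/99 + 6635 = 639020/99 ≈ 6454.8)
E/(-17808) + 1561/17680 = (639020/99)/(-17808) + 1561/17680 = (639020/99)*(-1/17808) + 1561*(1/17680) = -159755/440748 + 1561/17680 = -534115193/1948106160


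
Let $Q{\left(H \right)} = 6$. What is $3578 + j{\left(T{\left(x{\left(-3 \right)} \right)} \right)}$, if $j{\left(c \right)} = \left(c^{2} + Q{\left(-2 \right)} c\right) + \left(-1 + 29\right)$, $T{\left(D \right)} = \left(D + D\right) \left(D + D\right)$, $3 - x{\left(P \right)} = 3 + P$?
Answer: $5118$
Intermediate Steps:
$x{\left(P \right)} = - P$ ($x{\left(P \right)} = 3 - \left(3 + P\right) = - P$)
$T{\left(D \right)} = 4 D^{2}$ ($T{\left(D \right)} = 2 D 2 D = 4 D^{2}$)
$j{\left(c \right)} = 28 + c^{2} + 6 c$ ($j{\left(c \right)} = \left(c^{2} + 6 c\right) + \left(-1 + 29\right) = \left(c^{2} + 6 c\right) + 28 = 28 + c^{2} + 6 c$)
$3578 + j{\left(T{\left(x{\left(-3 \right)} \right)} \right)} = 3578 + \left(28 + \left(4 \left(\left(-1\right) \left(-3\right)\right)^{2}\right)^{2} + 6 \cdot 4 \left(\left(-1\right) \left(-3\right)\right)^{2}\right) = 3578 + \left(28 + \left(4 \cdot 3^{2}\right)^{2} + 6 \cdot 4 \cdot 3^{2}\right) = 3578 + \left(28 + \left(4 \cdot 9\right)^{2} + 6 \cdot 4 \cdot 9\right) = 3578 + \left(28 + 36^{2} + 6 \cdot 36\right) = 3578 + \left(28 + 1296 + 216\right) = 3578 + 1540 = 5118$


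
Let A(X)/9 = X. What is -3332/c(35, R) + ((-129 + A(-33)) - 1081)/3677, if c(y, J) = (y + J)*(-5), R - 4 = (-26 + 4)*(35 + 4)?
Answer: -2631847/2151045 ≈ -1.2235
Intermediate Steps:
R = -854 (R = 4 + (-26 + 4)*(35 + 4) = 4 - 22*39 = 4 - 858 = -854)
A(X) = 9*X
c(y, J) = -5*J - 5*y (c(y, J) = (J + y)*(-5) = -5*J - 5*y)
-3332/c(35, R) + ((-129 + A(-33)) - 1081)/3677 = -3332/(-5*(-854) - 5*35) + ((-129 + 9*(-33)) - 1081)/3677 = -3332/(4270 - 175) + ((-129 - 297) - 1081)*(1/3677) = -3332/4095 + (-426 - 1081)*(1/3677) = -3332*1/4095 - 1507*1/3677 = -476/585 - 1507/3677 = -2631847/2151045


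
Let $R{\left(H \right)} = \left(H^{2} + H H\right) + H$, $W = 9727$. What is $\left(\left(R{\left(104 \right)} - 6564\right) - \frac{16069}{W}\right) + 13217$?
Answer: $\frac{276123734}{9727} \approx 28387.0$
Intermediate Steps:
$R{\left(H \right)} = H + 2 H^{2}$ ($R{\left(H \right)} = \left(H^{2} + H^{2}\right) + H = 2 H^{2} + H = H + 2 H^{2}$)
$\left(\left(R{\left(104 \right)} - 6564\right) - \frac{16069}{W}\right) + 13217 = \left(\left(104 \left(1 + 2 \cdot 104\right) - 6564\right) - \frac{16069}{9727}\right) + 13217 = \left(\left(104 \left(1 + 208\right) - 6564\right) - \frac{16069}{9727}\right) + 13217 = \left(\left(104 \cdot 209 - 6564\right) - \frac{16069}{9727}\right) + 13217 = \left(\left(21736 - 6564\right) - \frac{16069}{9727}\right) + 13217 = \left(15172 - \frac{16069}{9727}\right) + 13217 = \frac{147561975}{9727} + 13217 = \frac{276123734}{9727}$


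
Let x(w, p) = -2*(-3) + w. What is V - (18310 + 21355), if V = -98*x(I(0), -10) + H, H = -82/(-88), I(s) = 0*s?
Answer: -1771091/44 ≈ -40252.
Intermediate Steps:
I(s) = 0
H = 41/44 (H = -82*(-1/88) = 41/44 ≈ 0.93182)
x(w, p) = 6 + w
V = -25831/44 (V = -98*(6 + 0) + 41/44 = -98*6 + 41/44 = -588 + 41/44 = -25831/44 ≈ -587.07)
V - (18310 + 21355) = -25831/44 - (18310 + 21355) = -25831/44 - 1*39665 = -25831/44 - 39665 = -1771091/44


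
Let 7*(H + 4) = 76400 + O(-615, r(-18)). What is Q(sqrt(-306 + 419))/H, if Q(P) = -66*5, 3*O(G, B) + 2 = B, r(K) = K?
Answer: -495/16364 ≈ -0.030249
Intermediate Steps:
O(G, B) = -2/3 + B/3
H = 32728/3 (H = -4 + (76400 + (-2/3 + (1/3)*(-18)))/7 = -4 + (76400 + (-2/3 - 6))/7 = -4 + (76400 - 20/3)/7 = -4 + (1/7)*(229180/3) = -4 + 32740/3 = 32728/3 ≈ 10909.)
Q(P) = -330
Q(sqrt(-306 + 419))/H = -330/32728/3 = -330*3/32728 = -495/16364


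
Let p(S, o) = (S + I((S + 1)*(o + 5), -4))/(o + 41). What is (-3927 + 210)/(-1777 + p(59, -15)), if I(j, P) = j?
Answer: 32214/15581 ≈ 2.0675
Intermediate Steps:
p(S, o) = (S + (1 + S)*(5 + o))/(41 + o) (p(S, o) = (S + (S + 1)*(o + 5))/(o + 41) = (S + (1 + S)*(5 + o))/(41 + o))
(-3927 + 210)/(-1777 + p(59, -15)) = (-3927 + 210)/(-1777 + (5 - 15 + 6*59 + 59*(-15))/(41 - 15)) = -3717/(-1777 + (5 - 15 + 354 - 885)/26) = -3717/(-1777 + (1/26)*(-541)) = -3717/(-1777 - 541/26) = -3717/(-46743/26) = -3717*(-26/46743) = 32214/15581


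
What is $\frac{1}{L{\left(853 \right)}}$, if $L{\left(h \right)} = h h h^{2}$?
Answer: $\frac{1}{529414856881} \approx 1.8889 \cdot 10^{-12}$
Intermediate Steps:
$L{\left(h \right)} = h^{4}$ ($L{\left(h \right)} = h^{2} h^{2} = h^{4}$)
$\frac{1}{L{\left(853 \right)}} = \frac{1}{853^{4}} = \frac{1}{529414856881}$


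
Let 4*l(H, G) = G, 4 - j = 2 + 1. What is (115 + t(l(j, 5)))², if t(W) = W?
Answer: 216225/16 ≈ 13514.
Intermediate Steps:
j = 1 (j = 4 - (2 + 1) = 4 - 1*3 = 4 - 3 = 1)
l(H, G) = G/4
(115 + t(l(j, 5)))² = (115 + (¼)*5)² = (115 + 5/4)² = (465/4)² = 216225/16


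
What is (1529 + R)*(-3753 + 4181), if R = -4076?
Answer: -1090116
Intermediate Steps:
(1529 + R)*(-3753 + 4181) = (1529 - 4076)*(-3753 + 4181) = -2547*428 = -1090116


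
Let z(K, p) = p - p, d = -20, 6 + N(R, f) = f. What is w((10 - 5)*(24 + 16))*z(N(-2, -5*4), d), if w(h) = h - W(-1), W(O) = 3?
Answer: 0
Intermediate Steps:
N(R, f) = -6 + f
z(K, p) = 0
w(h) = -3 + h (w(h) = h - 1*3 = h - 3 = -3 + h)
w((10 - 5)*(24 + 16))*z(N(-2, -5*4), d) = (-3 + (10 - 5)*(24 + 16))*0 = (-3 + 5*40)*0 = (-3 + 200)*0 = 197*0 = 0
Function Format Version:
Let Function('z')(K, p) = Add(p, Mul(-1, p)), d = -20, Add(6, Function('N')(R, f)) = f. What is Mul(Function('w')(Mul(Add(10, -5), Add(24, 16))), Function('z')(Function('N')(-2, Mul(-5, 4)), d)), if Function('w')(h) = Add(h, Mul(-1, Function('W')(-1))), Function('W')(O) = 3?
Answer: 0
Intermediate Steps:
Function('N')(R, f) = Add(-6, f)
Function('z')(K, p) = 0
Function('w')(h) = Add(-3, h) (Function('w')(h) = Add(h, Mul(-1, 3)) = Add(h, -3) = Add(-3, h))
Mul(Function('w')(Mul(Add(10, -5), Add(24, 16))), Function('z')(Function('N')(-2, Mul(-5, 4)), d)) = Mul(Add(-3, Mul(Add(10, -5), Add(24, 16))), 0) = Mul(Add(-3, Mul(5, 40)), 0) = Mul(Add(-3, 200), 0) = Mul(197, 0) = 0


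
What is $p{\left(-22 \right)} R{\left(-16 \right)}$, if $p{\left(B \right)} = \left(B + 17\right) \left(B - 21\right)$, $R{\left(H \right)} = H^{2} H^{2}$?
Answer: $14090240$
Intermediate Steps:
$R{\left(H \right)} = H^{4}$
$p{\left(B \right)} = \left(-21 + B\right) \left(17 + B\right)$ ($p{\left(B \right)} = \left(17 + B\right) \left(-21 + B\right) = \left(-21 + B\right) \left(17 + B\right)$)
$p{\left(-22 \right)} R{\left(-16 \right)} = \left(-357 + \left(-22\right)^{2} - -88\right) \left(-16\right)^{4} = \left(-357 + 484 + 88\right) 65536 = 215 \cdot 65536 = 14090240$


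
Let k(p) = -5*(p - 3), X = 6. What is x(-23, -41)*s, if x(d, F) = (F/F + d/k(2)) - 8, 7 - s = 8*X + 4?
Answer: 522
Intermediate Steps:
k(p) = 15 - 5*p (k(p) = -5*(-3 + p) = 15 - 5*p)
s = -45 (s = 7 - (8*6 + 4) = 7 - (48 + 4) = 7 - 1*52 = 7 - 52 = -45)
x(d, F) = -7 + d/5 (x(d, F) = (F/F + d/(15 - 5*2)) - 8 = (1 + d/(15 - 10)) - 8 = (1 + d/5) - 8 = -7 + d/5)
x(-23, -41)*s = (-7 + (⅕)*(-23))*(-45) = (-7 - 23/5)*(-45) = -58/5*(-45) = 522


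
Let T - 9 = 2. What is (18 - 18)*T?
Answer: 0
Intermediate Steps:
T = 11 (T = 9 + 2 = 11)
(18 - 18)*T = (18 - 18)*11 = 0*11 = 0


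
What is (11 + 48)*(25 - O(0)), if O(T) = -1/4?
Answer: 5959/4 ≈ 1489.8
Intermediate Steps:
O(T) = -1/4 (O(T) = -1*1/4 = -1/4)
(11 + 48)*(25 - O(0)) = (11 + 48)*(25 - 1*(-1/4)) = 59*(25 + 1/4) = 59*(101/4) = 5959/4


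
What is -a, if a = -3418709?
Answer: 3418709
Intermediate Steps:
-a = -1*(-3418709) = 3418709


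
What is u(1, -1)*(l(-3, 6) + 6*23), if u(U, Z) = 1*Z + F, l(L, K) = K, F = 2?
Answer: 144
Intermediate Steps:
u(U, Z) = 2 + Z (u(U, Z) = 1*Z + 2 = Z + 2 = 2 + Z)
u(1, -1)*(l(-3, 6) + 6*23) = (2 - 1)*(6 + 6*23) = 1*(6 + 138) = 1*144 = 144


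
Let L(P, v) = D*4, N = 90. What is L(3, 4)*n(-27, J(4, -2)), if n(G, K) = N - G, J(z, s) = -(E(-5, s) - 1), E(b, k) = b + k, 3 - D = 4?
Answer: -468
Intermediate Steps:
D = -1 (D = 3 - 1*4 = 3 - 4 = -1)
L(P, v) = -4 (L(P, v) = -1*4 = -4)
J(z, s) = 6 - s (J(z, s) = -((-5 + s) - 1) = -(-6 + s) = 6 - s)
n(G, K) = 90 - G
L(3, 4)*n(-27, J(4, -2)) = -4*(90 - 1*(-27)) = -4*(90 + 27) = -4*117 = -468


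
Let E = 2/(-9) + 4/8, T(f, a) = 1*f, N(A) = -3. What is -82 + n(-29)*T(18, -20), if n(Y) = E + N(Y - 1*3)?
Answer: -131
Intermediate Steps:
T(f, a) = f
E = 5/18 (E = 2*(-1/9) + 4*(1/8) = -2/9 + 1/2 = 5/18 ≈ 0.27778)
n(Y) = -49/18 (n(Y) = 5/18 - 3 = -49/18)
-82 + n(-29)*T(18, -20) = -82 - 49/18*18 = -82 - 49 = -131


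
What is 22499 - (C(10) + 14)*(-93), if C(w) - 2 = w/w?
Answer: 24080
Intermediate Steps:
C(w) = 3 (C(w) = 2 + w/w = 2 + 1 = 3)
22499 - (C(10) + 14)*(-93) = 22499 - (3 + 14)*(-93) = 22499 - 17*(-93) = 22499 - 1*(-1581) = 22499 + 1581 = 24080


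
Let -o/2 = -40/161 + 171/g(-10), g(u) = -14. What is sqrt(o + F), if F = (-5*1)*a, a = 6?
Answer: I*sqrt(131537)/161 ≈ 2.2527*I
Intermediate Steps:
F = -30 (F = -5*1*6 = -5*6 = -30)
o = 4013/161 (o = -2*(-40/161 + 171/(-14)) = -2*(-40*1/161 + 171*(-1/14)) = -2*(-40/161 - 171/14) = -2*(-4013/322) = 4013/161 ≈ 24.925)
sqrt(o + F) = sqrt(4013/161 - 30) = sqrt(-817/161) = I*sqrt(131537)/161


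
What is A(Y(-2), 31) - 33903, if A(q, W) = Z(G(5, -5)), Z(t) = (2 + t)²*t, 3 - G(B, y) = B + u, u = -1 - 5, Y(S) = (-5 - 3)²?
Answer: -33759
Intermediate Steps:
Y(S) = 64 (Y(S) = (-8)² = 64)
u = -6
G(B, y) = 9 - B (G(B, y) = 3 - (B - 6) = 3 - (-6 + B) = 3 + (6 - B) = 9 - B)
Z(t) = t*(2 + t)²
A(q, W) = 144 (A(q, W) = (9 - 1*5)*(2 + (9 - 1*5))² = (9 - 5)*(2 + (9 - 5))² = 4*(2 + 4)² = 4*6² = 4*36 = 144)
A(Y(-2), 31) - 33903 = 144 - 33903 = -33759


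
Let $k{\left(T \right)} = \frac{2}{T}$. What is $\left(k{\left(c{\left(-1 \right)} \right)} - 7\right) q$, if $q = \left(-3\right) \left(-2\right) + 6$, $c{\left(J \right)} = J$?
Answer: $-108$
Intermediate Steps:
$q = 12$ ($q = 6 + 6 = 12$)
$\left(k{\left(c{\left(-1 \right)} \right)} - 7\right) q = \left(\frac{2}{-1} - 7\right) 12 = \left(2 \left(-1\right) - 7\right) 12 = \left(-2 - 7\right) 12 = \left(-9\right) 12 = -108$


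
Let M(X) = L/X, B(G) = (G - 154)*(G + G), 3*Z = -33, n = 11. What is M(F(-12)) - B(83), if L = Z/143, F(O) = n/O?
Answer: 1685410/143 ≈ 11786.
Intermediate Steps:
Z = -11 (Z = (⅓)*(-33) = -11)
F(O) = 11/O
L = -1/13 (L = -11/143 = -11*1/143 = -1/13 ≈ -0.076923)
B(G) = 2*G*(-154 + G) (B(G) = (-154 + G)*(2*G) = 2*G*(-154 + G))
M(X) = -1/(13*X)
M(F(-12)) - B(83) = -1/(13*(11/(-12))) - 2*83*(-154 + 83) = -1/(13*(11*(-1/12))) - 2*83*(-71) = -1/(13*(-11/12)) - 1*(-11786) = -1/13*(-12/11) + 11786 = 12/143 + 11786 = 1685410/143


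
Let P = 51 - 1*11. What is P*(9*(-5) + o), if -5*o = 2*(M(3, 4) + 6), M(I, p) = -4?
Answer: -1832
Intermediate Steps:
P = 40 (P = 51 - 11 = 40)
o = -⅘ (o = -2*(-4 + 6)/5 = -2*2/5 = -⅕*4 = -⅘ ≈ -0.80000)
P*(9*(-5) + o) = 40*(9*(-5) - ⅘) = 40*(-45 - ⅘) = 40*(-229/5) = -1832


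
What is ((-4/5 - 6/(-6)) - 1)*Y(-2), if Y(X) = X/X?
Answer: -⅘ ≈ -0.80000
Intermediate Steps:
Y(X) = 1
((-4/5 - 6/(-6)) - 1)*Y(-2) = ((-4/5 - 6/(-6)) - 1)*1 = ((-4*⅕ - 6*(-⅙)) - 1)*1 = ((-⅘ + 1) - 1)*1 = (⅕ - 1)*1 = -⅘*1 = -⅘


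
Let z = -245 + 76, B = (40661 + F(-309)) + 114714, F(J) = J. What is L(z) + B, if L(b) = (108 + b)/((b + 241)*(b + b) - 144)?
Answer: 3796015741/24480 ≈ 1.5507e+5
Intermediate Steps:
B = 155066 (B = (40661 - 309) + 114714 = 40352 + 114714 = 155066)
z = -169
L(b) = (108 + b)/(-144 + 2*b*(241 + b)) (L(b) = (108 + b)/((241 + b)*(2*b) - 144) = (108 + b)/(2*b*(241 + b) - 144) = (108 + b)/(-144 + 2*b*(241 + b)))
L(z) + B = (108 - 169)/(2*(-72 + (-169)**2 + 241*(-169))) + 155066 = (1/2)*(-61)/(-72 + 28561 - 40729) + 155066 = (1/2)*(-61)/(-12240) + 155066 = (1/2)*(-1/12240)*(-61) + 155066 = 61/24480 + 155066 = 3796015741/24480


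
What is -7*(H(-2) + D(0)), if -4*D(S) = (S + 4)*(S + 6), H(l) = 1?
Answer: 35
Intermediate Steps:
D(S) = -(4 + S)*(6 + S)/4 (D(S) = -(S + 4)*(S + 6)/4 = -(4 + S)*(6 + S)/4)
-7*(H(-2) + D(0)) = -7*(1 + (-6 - 5/2*0 - 1/4*0**2)) = -7*(1 + (-6 + 0 - 1/4*0)) = -7*(1 + (-6 + 0 + 0)) = -7*(1 - 6) = -7*(-5) = 35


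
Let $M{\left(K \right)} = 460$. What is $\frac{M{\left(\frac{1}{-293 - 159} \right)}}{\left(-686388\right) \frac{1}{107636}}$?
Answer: $- \frac{12378140}{171597} \approx -72.135$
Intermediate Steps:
$\frac{M{\left(\frac{1}{-293 - 159} \right)}}{\left(-686388\right) \frac{1}{107636}} = \frac{460}{\left(-686388\right) \frac{1}{107636}} = \frac{460}{- \frac{171597}{26909}} = 460 \left(- \frac{26909}{171597}\right) = - \frac{12378140}{171597}$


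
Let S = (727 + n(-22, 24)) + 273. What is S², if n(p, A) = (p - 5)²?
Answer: 2989441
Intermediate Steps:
n(p, A) = (-5 + p)²
S = 1729 (S = (727 + (-5 - 22)²) + 273 = (727 + (-27)²) + 273 = (727 + 729) + 273 = 1456 + 273 = 1729)
S² = 1729² = 2989441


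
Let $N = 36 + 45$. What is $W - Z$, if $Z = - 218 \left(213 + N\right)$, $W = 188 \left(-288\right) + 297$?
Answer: $10245$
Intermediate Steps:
$N = 81$
$W = -53847$ ($W = -54144 + 297 = -53847$)
$Z = -64092$ ($Z = - 218 \left(213 + 81\right) = \left(-218\right) 294 = -64092$)
$W - Z = -53847 - -64092 = -53847 + 64092 = 10245$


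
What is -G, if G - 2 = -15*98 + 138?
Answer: 1330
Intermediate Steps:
G = -1330 (G = 2 + (-15*98 + 138) = 2 + (-1470 + 138) = 2 - 1332 = -1330)
-G = -1*(-1330) = 1330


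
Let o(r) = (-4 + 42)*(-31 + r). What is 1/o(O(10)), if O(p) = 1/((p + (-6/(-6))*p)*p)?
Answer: -100/117781 ≈ -0.00084903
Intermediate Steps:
O(p) = 1/(2*p**2) (O(p) = 1/((p + (-6*(-1/6))*p)*p) = 1/((p + 1*p)*p) = 1/((p + p)*p) = 1/(((2*p))*p) = (1/(2*p))/p = 1/(2*p**2))
o(r) = -1178 + 38*r (o(r) = 38*(-31 + r) = -1178 + 38*r)
1/o(O(10)) = 1/(-1178 + 38*((1/2)/10**2)) = 1/(-1178 + 38*((1/2)*(1/100))) = 1/(-1178 + 38*(1/200)) = 1/(-1178 + 19/100) = 1/(-117781/100) = -100/117781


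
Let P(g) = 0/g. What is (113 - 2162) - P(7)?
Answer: -2049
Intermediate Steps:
P(g) = 0
(113 - 2162) - P(7) = (113 - 2162) - 1*0 = -2049 + 0 = -2049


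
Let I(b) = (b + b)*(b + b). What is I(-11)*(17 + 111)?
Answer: 61952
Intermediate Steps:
I(b) = 4*b² (I(b) = (2*b)*(2*b) = 4*b²)
I(-11)*(17 + 111) = (4*(-11)²)*(17 + 111) = (4*121)*128 = 484*128 = 61952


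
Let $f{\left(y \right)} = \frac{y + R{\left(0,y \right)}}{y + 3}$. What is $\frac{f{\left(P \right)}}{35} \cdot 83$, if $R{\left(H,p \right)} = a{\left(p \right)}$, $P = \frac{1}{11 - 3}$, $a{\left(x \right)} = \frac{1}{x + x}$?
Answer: $\frac{2739}{875} \approx 3.1303$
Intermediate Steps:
$a{\left(x \right)} = \frac{1}{2 x}$
$P = \frac{1}{8} \approx 0.125$
$R{\left(H,p \right)} = \frac{1}{2 p}$
$f{\left(y \right)} = \frac{y + \frac{1}{2 y}}{3 + y}$ ($f{\left(y \right)} = \frac{y + \frac{1}{2 y}}{y + 3} = \frac{y + \frac{1}{2 y}}{3 + y}$)
$\frac{f{\left(P \right)}}{35} \cdot 83 = \frac{\frac{1}{\frac{1}{8}} \frac{1}{3 + \frac{1}{8}} \left(\frac{1}{2} + \left(\frac{1}{8}\right)^{2}\right)}{35} \cdot 83 = \frac{8 \frac{1}{\frac{25}{8}} \left(\frac{1}{2} + \frac{1}{64}\right)}{35} \cdot 83 = \frac{8 \cdot \frac{8}{25} \cdot \frac{33}{64}}{35} \cdot 83 = \frac{1}{35} \cdot \frac{33}{25} \cdot 83 = \frac{33}{875} \cdot 83 = \frac{2739}{875}$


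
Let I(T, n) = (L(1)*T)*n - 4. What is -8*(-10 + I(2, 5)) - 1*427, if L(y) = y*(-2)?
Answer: -155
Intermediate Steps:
L(y) = -2*y
I(T, n) = -4 - 2*T*n (I(T, n) = ((-2*1)*T)*n - 4 = (-2*T)*n - 4 = -2*T*n - 4 = -4 - 2*T*n)
-8*(-10 + I(2, 5)) - 1*427 = -8*(-10 + (-4 - 2*2*5)) - 1*427 = -8*(-10 + (-4 - 20)) - 427 = -8*(-10 - 24) - 427 = -8*(-34) - 427 = 272 - 427 = -155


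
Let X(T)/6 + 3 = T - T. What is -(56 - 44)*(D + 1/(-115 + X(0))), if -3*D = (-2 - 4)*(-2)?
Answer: 6396/133 ≈ 48.090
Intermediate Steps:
X(T) = -18 (X(T) = -18 + 6*(T - T) = -18 + 6*0 = -18 + 0 = -18)
D = -4 (D = -(-2 - 4)*(-2)/3 = -(-2)*(-2) = -⅓*12 = -4)
-(56 - 44)*(D + 1/(-115 + X(0))) = -(56 - 44)*(-4 + 1/(-115 - 18)) = -12*(-4 + 1/(-133)) = -12*(-4 - 1/133) = -12*(-533)/133 = -1*(-6396/133) = 6396/133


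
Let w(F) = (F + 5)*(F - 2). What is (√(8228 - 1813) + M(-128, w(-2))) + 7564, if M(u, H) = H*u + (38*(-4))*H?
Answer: 10924 + √6415 ≈ 11004.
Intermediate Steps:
w(F) = (-2 + F)*(5 + F) (w(F) = (5 + F)*(-2 + F) = (-2 + F)*(5 + F))
M(u, H) = -152*H + H*u (M(u, H) = H*u - 152*H = -152*H + H*u)
(√(8228 - 1813) + M(-128, w(-2))) + 7564 = (√(8228 - 1813) + (-10 + (-2)² + 3*(-2))*(-152 - 128)) + 7564 = (√6415 + (-10 + 4 - 6)*(-280)) + 7564 = (√6415 - 12*(-280)) + 7564 = (√6415 + 3360) + 7564 = (3360 + √6415) + 7564 = 10924 + √6415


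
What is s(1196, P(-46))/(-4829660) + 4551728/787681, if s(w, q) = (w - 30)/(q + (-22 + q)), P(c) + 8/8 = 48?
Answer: 71945299297387/12450211914960 ≈ 5.7786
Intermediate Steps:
P(c) = 47 (P(c) = -1 + 48 = 47)
s(w, q) = (-30 + w)/(-22 + 2*q)
s(1196, P(-46))/(-4829660) + 4551728/787681 = ((-30 + 1196)/(2*(-11 + 47)))/(-4829660) + 4551728/787681 = ((½)*1166/36)*(-1/4829660) + 4551728*(1/787681) = ((½)*(1/36)*1166)*(-1/4829660) + 4551728/787681 = (583/36)*(-1/4829660) + 4551728/787681 = -53/15806160 + 4551728/787681 = 71945299297387/12450211914960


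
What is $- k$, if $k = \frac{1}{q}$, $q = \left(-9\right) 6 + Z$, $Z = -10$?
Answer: $\frac{1}{64} \approx 0.015625$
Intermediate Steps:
$q = -64$ ($q = \left(-9\right) 6 - 10 = -54 - 10 = -64$)
$k = - \frac{1}{64}$ ($k = \frac{1}{-64} = - \frac{1}{64} \approx -0.015625$)
$- k = \left(-1\right) \left(- \frac{1}{64}\right) = \frac{1}{64}$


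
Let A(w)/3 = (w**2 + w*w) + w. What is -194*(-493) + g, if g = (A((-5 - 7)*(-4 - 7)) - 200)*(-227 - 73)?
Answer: -31326358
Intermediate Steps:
A(w) = 3*w + 6*w**2 (A(w) = 3*((w**2 + w*w) + w) = 3*((w**2 + w**2) + w) = 3*(2*w**2 + w) = 3*(w + 2*w**2) = 3*w + 6*w**2)
g = -31422000 (g = (3*((-5 - 7)*(-4 - 7))*(1 + 2*((-5 - 7)*(-4 - 7))) - 200)*(-227 - 73) = (3*(-12*(-11))*(1 + 2*(-12*(-11))) - 200)*(-300) = (3*132*(1 + 2*132) - 200)*(-300) = (3*132*(1 + 264) - 200)*(-300) = (3*132*265 - 200)*(-300) = (104940 - 200)*(-300) = 104740*(-300) = -31422000)
-194*(-493) + g = -194*(-493) - 31422000 = 95642 - 31422000 = -31326358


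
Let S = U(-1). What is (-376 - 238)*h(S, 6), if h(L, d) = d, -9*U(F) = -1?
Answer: -3684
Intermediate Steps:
U(F) = ⅑ (U(F) = -⅑*(-1) = ⅑)
S = ⅑ ≈ 0.11111
(-376 - 238)*h(S, 6) = (-376 - 238)*6 = -614*6 = -3684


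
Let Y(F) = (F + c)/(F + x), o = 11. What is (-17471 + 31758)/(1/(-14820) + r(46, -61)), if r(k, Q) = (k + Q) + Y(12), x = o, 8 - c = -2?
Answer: -4869866820/4786883 ≈ -1017.3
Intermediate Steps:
c = 10 (c = 8 - 1*(-2) = 8 + 2 = 10)
x = 11
Y(F) = (10 + F)/(11 + F) (Y(F) = (F + 10)/(F + 11) = (10 + F)/(11 + F))
r(k, Q) = 22/23 + Q + k (r(k, Q) = (k + Q) + (10 + 12)/(11 + 12) = (Q + k) + 22/23 = 22/23 + Q + k)
(-17471 + 31758)/(1/(-14820) + r(46, -61)) = (-17471 + 31758)/(1/(-14820) + (22/23 - 61 + 46)) = 14287/(-1/14820 - 323/23) = 14287/(-4786883/340860) = 14287*(-340860/4786883) = -4869866820/4786883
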